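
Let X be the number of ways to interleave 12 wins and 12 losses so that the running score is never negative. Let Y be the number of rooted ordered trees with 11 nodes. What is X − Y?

191216

Ballot sequences with n votes each where one side never trails are Dyck words, counted by C_n; here n = 12. So X = C_12 = 208012.
A rooted plane tree on 11 nodes has 10 edges, and such trees are counted by C_10. So Y = C_10 = 16796.
X − Y = 208012 − 16796 = 191216.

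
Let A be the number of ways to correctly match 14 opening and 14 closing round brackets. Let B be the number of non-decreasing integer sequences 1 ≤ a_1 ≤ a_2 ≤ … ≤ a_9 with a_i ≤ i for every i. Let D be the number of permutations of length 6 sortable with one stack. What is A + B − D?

2679170

With 14 pairs the number of balanced bracket strings is the Catalan number C_14. So A = C_14 = 2674440.
Such sub-staircase sequences of length n are counted by C_n; here n = 9. So B = C_9 = 4862.
Stack-sortable permutations are exactly the 231-avoiding ones, counted by C_n; here n = 6. So D = C_6 = 132.
A + B − D = 2674440 + 4862 − 132 = 2679170.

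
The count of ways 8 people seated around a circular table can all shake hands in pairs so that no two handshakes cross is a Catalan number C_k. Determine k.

4

Non-crossing handshake pairings of 2n people are counted by C_n; 8 people gives n = 4.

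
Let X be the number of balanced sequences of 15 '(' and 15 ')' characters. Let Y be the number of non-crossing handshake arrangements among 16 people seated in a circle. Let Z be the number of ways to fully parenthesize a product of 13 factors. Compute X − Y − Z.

Balanced strings of n pairs of brackets are counted by C_n; here n = 15. So X = C_15 = 9694845.
Non-crossing handshake pairings of 2n people are counted by C_n; 16 people gives n = 8. So Y = C_8 = 1430.
Ways to associate a product of 13 factors correspond to binary trees on 13 leaves, so the count is C_12. So Z = C_12 = 208012.
X − Y − Z = 9694845 − 1430 − 208012 = 9485403.

9485403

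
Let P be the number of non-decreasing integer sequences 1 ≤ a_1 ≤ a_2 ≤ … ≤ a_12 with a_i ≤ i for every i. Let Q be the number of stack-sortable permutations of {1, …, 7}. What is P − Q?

Weakly increasing sequences with a_i ≤ i biject with Dyck paths of semilength 12, so there are C_12. So P = C_12 = 208012.
Stack-sortable permutations are exactly the 231-avoiding ones, counted by C_n; here n = 7. So Q = C_7 = 429.
P − Q = 208012 − 429 = 207583.

207583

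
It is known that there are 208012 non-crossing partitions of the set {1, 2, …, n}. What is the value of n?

Non-crossing partitions of [n] are counted by C_n. Since C_12 = 208012, the index is 12.

12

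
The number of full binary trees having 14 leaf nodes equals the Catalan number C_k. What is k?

Full binary trees with 14 leaves have 14−1 = 13 internal nodes, so there are C_13 of them.

13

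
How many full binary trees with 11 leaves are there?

16796

Full binary trees with 11 leaves have 11−1 = 10 internal nodes, so there are C_10 of them.
C_10 = 16796.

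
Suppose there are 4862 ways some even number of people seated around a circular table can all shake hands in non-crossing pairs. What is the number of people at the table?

18

Non-crossing handshake pairings of 2n people are counted by C_n. The Catalan number equal to 4862 is C_9.
So n = 9, and there are 2n = 18 people.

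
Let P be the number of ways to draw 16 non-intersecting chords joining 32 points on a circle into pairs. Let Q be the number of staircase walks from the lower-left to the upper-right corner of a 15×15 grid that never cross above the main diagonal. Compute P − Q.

25662825

Non-crossing perfect matchings of 2n points on a circle are counted by C_n; with 32 points, n = 16. So P = C_16 = 35357670.
Sub-diagonal monotone paths from (0,0) to (15,15) biject with Dyck paths of semilength 15, giving C_15. So Q = C_15 = 9694845.
P − Q = 35357670 − 9694845 = 25662825.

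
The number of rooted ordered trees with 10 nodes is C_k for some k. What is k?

A rooted plane tree on 10 nodes has 9 edges, and such trees are counted by C_9.

9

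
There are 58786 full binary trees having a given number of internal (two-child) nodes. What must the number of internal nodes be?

11

Full binary trees with n internal nodes are counted by C_n. The Catalan number equal to 58786 is C_11.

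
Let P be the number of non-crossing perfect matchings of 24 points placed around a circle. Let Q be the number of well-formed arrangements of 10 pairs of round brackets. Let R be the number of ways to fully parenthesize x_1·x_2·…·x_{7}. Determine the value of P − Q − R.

Non-crossing perfect matchings of 2n points on a circle are counted by C_n; with 24 points, n = 12. So P = C_12 = 208012.
A balanced arrangement of 10 bracket pairs is a Dyck word of semilength 10, so the count is C_10. So Q = C_10 = 16796.
Parenthesizations of m factors correspond to full binary trees with m leaves, counted by C_{m−1}; m = 7 gives C_6. So R = C_6 = 132.
P − Q − R = 208012 − 16796 − 132 = 191084.

191084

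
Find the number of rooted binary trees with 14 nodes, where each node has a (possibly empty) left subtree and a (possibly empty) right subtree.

Binary trees (left/right distinguished) on n nodes are counted by C_n; here n = 14.
C_14 = 2674440.

2674440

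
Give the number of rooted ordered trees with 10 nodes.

Rooted ordered (plane) trees on m nodes have m−1 edges and are counted by C_{m−1}; m = 10 gives C_9.
C_9 = 4862.

4862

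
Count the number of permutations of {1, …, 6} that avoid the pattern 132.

For any fixed pattern of length 3, the pattern-avoiding permutations of [6] number C_6.
C_6 = C(12,6)/7 = 924/7 = 132.

132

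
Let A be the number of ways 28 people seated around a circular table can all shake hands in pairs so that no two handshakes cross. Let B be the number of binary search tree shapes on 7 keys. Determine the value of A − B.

2674011

With 28 = 2·14 people, non-crossing handshake pairings are non-crossing perfect matchings on a circle, counted by C_14. So A = C_14 = 2674440.
Rooted binary trees with 7 nodes (each child slot possibly empty) number C_7. So B = C_7 = 429.
A − B = 2674440 − 429 = 2674011.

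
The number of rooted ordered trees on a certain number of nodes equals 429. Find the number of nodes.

Rooted ordered trees on m nodes are counted by C_{m−1}; 429 = C_7.
So the index is 7, and the number of nodes is 7 + 1 = 8.

8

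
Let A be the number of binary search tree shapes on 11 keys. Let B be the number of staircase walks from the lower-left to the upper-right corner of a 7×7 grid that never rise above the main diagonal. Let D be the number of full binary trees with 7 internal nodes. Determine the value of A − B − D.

57928

There are C_n binary search tree shapes on n keys; with n = 11 that is C_11. So A = C_11 = 58786.
Monotone paths in an n×n grid that stay weakly below the diagonal are counted by C_n; here n = 7. So B = C_7 = 429.
Full binary trees with n internal nodes are counted by C_n; here n = 7. So D = C_7 = 429.
A − B − D = 58786 − 429 − 429 = 57928.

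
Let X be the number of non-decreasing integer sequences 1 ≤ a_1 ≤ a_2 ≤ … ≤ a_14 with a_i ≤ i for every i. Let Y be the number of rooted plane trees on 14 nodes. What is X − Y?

Weakly increasing sequences with a_i ≤ i biject with Dyck paths of semilength 14, so there are C_14. So X = C_14 = 2674440.
A rooted plane tree on 14 nodes has 13 edges, and such trees are counted by C_13. So Y = C_13 = 742900.
X − Y = 2674440 − 742900 = 1931540.

1931540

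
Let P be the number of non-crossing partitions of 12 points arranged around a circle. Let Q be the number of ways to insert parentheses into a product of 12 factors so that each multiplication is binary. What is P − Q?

The non-crossing partitions of [12] form a lattice of size C_12. So P = C_12 = 208012.
Bracketing 12 factors into binary products is counted by C_{12−1} = C_11. So Q = C_11 = 58786.
P − Q = 208012 − 58786 = 149226.

149226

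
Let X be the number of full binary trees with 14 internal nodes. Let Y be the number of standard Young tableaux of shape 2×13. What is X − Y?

Full binary trees with n internal nodes are counted by C_n; here n = 14. So X = C_14 = 2674440.
By the hook-length formula (or a Dyck-path bijection), SYT of shape 2×13 number C_13. So Y = C_13 = 742900.
X − Y = 2674440 − 742900 = 1931540.

1931540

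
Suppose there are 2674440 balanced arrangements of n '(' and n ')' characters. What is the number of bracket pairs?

14

Balanced strings of n bracket-pairs are counted by C_n. Since C_14 = 2674440, the index is 14.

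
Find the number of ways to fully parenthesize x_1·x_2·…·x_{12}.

58786

Parenthesizations of m factors correspond to full binary trees with m leaves, counted by C_{m−1}; m = 12 gives C_11.
C_11 = C_10 · 2(2·10+1)/(10+2) = 16796 · 42/12 = 58786.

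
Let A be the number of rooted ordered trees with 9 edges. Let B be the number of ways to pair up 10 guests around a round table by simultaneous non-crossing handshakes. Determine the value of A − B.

4820

A rooted plane tree with 9 edges has 10 nodes, and the count is C_9. So A = C_9 = 4862.
With 10 = 2·5 people, non-crossing handshake pairings are non-crossing perfect matchings on a circle, counted by C_5. So B = C_5 = 42.
A − B = 4862 − 42 = 4820.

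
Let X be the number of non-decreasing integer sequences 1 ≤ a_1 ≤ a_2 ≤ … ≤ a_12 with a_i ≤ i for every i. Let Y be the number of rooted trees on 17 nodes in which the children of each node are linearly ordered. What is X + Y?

35565682

Weakly increasing sequences with a_i ≤ i biject with Dyck paths of semilength 12, so there are C_12. So X = C_12 = 208012.
Rooted ordered (plane) trees on m nodes have m−1 edges and are counted by C_{m−1}; m = 17 gives C_16. So Y = C_16 = 35357670.
X + Y = 208012 + 35357670 = 35565682.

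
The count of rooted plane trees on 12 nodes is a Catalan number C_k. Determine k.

11

Rooted ordered (plane) trees on m nodes have m−1 edges and are counted by C_{m−1}; m = 12 gives C_11.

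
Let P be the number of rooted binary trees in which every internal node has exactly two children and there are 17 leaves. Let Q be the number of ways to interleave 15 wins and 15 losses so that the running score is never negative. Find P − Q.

A full binary tree with L leaves has L−1 internal nodes and is counted by C_{L−1}; L = 17 gives C_16. So P = C_16 = 35357670.
Reading a vote for the leader as '(' and for the other as ')' turns such a sequence into a balanced string of 15 pairs, so the count is C_15. So Q = C_15 = 9694845.
P − Q = 35357670 − 9694845 = 25662825.

25662825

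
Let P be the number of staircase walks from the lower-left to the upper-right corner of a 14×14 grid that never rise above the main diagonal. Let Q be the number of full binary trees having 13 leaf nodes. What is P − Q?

2466428

Monotone paths in an n×n grid that stay weakly below the diagonal are counted by C_n; here n = 14. So P = C_14 = 2674440.
A full binary tree with L leaves has L−1 internal nodes and is counted by C_{L−1}; L = 13 gives C_12. So Q = C_12 = 208012.
P − Q = 2674440 − 208012 = 2466428.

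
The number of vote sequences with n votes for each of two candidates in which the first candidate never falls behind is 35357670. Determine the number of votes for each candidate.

16

Such ballot sequences with n votes each are counted by C_n. The Catalan number equal to 35357670 is C_16.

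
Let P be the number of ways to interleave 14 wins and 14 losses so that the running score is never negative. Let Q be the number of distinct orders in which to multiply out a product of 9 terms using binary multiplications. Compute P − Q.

Reading a vote for the leader as '(' and for the other as ')' turns such a sequence into a balanced string of 14 pairs, so the count is C_14. So P = C_14 = 2674440.
Ways to associate a product of 9 factors correspond to binary trees on 9 leaves, so the count is C_8. So Q = C_8 = 1430.
P − Q = 2674440 − 1430 = 2673010.

2673010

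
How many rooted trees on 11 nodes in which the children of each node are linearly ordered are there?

A rooted plane tree on 11 nodes has 10 edges, and such trees are counted by C_10.
C_10 = C(20,10)/11 = 184756/11 = 16796.

16796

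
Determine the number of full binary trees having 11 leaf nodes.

16796

A full binary tree with L leaves has L−1 internal nodes and is counted by C_{L−1}; L = 11 gives C_10.
C_10 = 16796.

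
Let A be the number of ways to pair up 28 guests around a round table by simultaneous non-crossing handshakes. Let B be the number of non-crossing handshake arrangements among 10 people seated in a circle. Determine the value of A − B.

2674398

With 28 = 2·14 people, non-crossing handshake pairings are non-crossing perfect matchings on a circle, counted by C_14. So A = C_14 = 2674440.
Non-crossing handshake pairings of 2n people are counted by C_n; 10 people gives n = 5. So B = C_5 = 42.
A − B = 2674440 − 42 = 2674398.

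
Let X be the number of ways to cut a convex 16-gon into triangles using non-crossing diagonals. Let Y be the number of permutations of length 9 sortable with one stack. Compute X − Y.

2669578

A convex 16-gon is triangulated into 14 triangles, and the number of such triangulations is the Catalan number C_{16−2} = C_14. So X = C_14 = 2674440.
By Knuth's characterisation, the stack-sortable permutations of length 9 are the 231-avoiders, numbering C_9. So Y = C_9 = 4862.
X − Y = 2674440 − 4862 = 2669578.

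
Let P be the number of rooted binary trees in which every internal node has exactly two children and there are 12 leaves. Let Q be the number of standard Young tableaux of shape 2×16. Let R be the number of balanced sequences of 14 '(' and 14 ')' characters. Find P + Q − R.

32742016

Full binary trees with 12 leaves have 12−1 = 11 internal nodes, so there are C_11 of them. So P = C_11 = 58786.
Standard Young tableaux of shape 2×n are counted by C_n; here n = 16. So Q = C_16 = 35357670.
Balanced strings of n pairs of brackets are counted by C_n; here n = 14. So R = C_14 = 2674440.
P + Q − R = 58786 + 35357670 − 2674440 = 32742016.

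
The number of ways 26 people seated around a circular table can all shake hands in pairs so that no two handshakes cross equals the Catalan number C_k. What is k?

13

With 26 = 2·13 people, non-crossing handshake pairings are non-crossing perfect matchings on a circle, counted by C_13.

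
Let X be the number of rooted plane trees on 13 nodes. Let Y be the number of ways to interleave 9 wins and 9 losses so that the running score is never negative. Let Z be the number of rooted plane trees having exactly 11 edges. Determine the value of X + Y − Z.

Rooted ordered (plane) trees on m nodes have m−1 edges and are counted by C_{m−1}; m = 13 gives C_12. So X = C_12 = 208012.
Ballot sequences with n votes each where one side never trails are Dyck words, counted by C_n; here n = 9. So Y = C_9 = 4862.
A rooted plane tree with 11 edges has 12 nodes, and the count is C_11. So Z = C_11 = 58786.
X + Y − Z = 208012 + 4862 − 58786 = 154088.

154088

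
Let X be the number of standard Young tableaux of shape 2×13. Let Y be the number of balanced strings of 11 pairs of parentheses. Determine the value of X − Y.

By the hook-length formula (or a Dyck-path bijection), SYT of shape 2×13 number C_13. So X = C_13 = 742900.
Balanced strings of n pairs of brackets are counted by C_n; here n = 11. So Y = C_11 = 58786.
X − Y = 742900 − 58786 = 684114.

684114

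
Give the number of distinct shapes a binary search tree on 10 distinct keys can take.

16796

Binary trees (left/right distinguished) on n nodes are counted by C_n; here n = 10.
C_10 = C(20,10)/11 = 184756/11 = 16796.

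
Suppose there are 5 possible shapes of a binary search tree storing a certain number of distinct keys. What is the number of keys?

Binary search tree shapes on n keys are counted by C_n, and C_3 = 5.

3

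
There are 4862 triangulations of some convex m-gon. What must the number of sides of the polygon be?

11

Triangulations of a convex m-gon are counted by C_{m−2}; 4862 = C_9.
So m − 2 = 9, giving m = 11 sides.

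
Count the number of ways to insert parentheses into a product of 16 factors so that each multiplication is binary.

9694845

Parenthesizations of m factors correspond to full binary trees with m leaves, counted by C_{m−1}; m = 16 gives C_15.
C_15 = C(30,15)/16 = 155117520/16 = 9694845.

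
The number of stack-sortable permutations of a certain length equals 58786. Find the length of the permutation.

11

Stack-sortable permutations of [n] are counted by C_n; 58786 = C_11.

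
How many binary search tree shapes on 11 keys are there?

Rooted binary trees with 11 nodes (each child slot possibly empty) number C_11.
C_11 = 58786.

58786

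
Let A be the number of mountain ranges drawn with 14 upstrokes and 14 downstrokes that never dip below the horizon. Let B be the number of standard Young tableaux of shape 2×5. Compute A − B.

A Dyck path with 14 up-steps and 14 down-steps has semilength 14, so there are C_14 of them. So A = C_14 = 2674440.
By the hook-length formula (or a Dyck-path bijection), SYT of shape 2×5 number C_5. So B = C_5 = 42.
A − B = 2674440 − 42 = 2674398.

2674398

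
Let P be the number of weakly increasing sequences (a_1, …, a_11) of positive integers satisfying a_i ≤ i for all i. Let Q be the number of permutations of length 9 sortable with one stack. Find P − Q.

53924

Weakly increasing sequences with a_i ≤ i biject with Dyck paths of semilength 11, so there are C_11. So P = C_11 = 58786.
By Knuth's characterisation, the stack-sortable permutations of length 9 are the 231-avoiders, numbering C_9. So Q = C_9 = 4862.
P − Q = 58786 − 4862 = 53924.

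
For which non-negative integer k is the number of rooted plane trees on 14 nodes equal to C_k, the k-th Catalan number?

13

Rooted ordered (plane) trees on m nodes have m−1 edges and are counted by C_{m−1}; m = 14 gives C_13.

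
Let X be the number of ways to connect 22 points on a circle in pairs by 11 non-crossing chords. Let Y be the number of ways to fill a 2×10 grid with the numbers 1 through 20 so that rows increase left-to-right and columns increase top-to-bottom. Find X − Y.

Pairing 22 circle points by 11 non-crossing chords gives C_11 matchings. So X = C_11 = 58786.
Standard Young tableaux of shape 2×n are counted by C_n; here n = 10. So Y = C_10 = 16796.
X − Y = 58786 − 16796 = 41990.

41990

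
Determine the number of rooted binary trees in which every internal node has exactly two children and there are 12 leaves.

58786

A full binary tree with L leaves has L−1 internal nodes and is counted by C_{L−1}; L = 12 gives C_11.
C_11 = C_10 · 2(2·10+1)/(10+2) = 16796 · 42/12 = 58786.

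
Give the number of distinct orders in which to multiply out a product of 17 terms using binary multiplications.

35357670

Parenthesizations of m factors correspond to full binary trees with m leaves, counted by C_{m−1}; m = 17 gives C_16.
C_16 = 35357670.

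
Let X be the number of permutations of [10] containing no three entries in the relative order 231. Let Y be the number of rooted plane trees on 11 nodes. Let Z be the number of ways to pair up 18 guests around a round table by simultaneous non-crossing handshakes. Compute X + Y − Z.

For any fixed pattern of length 3, the pattern-avoiding permutations of [10] number C_10. So X = C_10 = 16796.
A rooted plane tree on 11 nodes has 10 edges, and such trees are counted by C_10. So Y = C_10 = 16796.
Non-crossing handshake pairings of 2n people are counted by C_n; 18 people gives n = 9. So Z = C_9 = 4862.
X + Y − Z = 16796 + 16796 − 4862 = 28730.

28730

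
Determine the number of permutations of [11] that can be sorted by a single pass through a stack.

58786

By Knuth's characterisation, the stack-sortable permutations of length 11 are the 231-avoiders, numbering C_11.
C_11 = C_10 · 2(2·10+1)/(10+2) = 16796 · 42/12 = 58786.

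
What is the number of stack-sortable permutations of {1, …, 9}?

4862

Stack-sortable permutations are exactly the 231-avoiding ones, counted by C_n; here n = 9.
C_9 = C(18,9)/10 = 48620/10 = 4862.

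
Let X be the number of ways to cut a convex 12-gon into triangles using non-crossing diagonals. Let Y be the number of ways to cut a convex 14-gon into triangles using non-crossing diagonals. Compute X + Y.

224808

The number of triangulations of a 12-gon is the Catalan number C_10 (index = sides − 2). So X = C_10 = 16796.
Triangulations of a convex m-gon are counted by C_{m−2}; with m = 14 this is C_12. So Y = C_12 = 208012.
X + Y = 16796 + 208012 = 224808.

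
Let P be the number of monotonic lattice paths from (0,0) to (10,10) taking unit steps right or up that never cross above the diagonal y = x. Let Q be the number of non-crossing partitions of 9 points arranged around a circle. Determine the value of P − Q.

11934

Sub-diagonal monotone paths from (0,0) to (10,10) biject with Dyck paths of semilength 10, giving C_10. So P = C_10 = 16796.
The non-crossing partitions of [9] form a lattice of size C_9. So Q = C_9 = 4862.
P − Q = 16796 − 4862 = 11934.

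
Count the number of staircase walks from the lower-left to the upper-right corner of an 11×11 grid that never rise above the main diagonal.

Monotone paths in an n×n grid that stay weakly below the diagonal are counted by C_n; here n = 11.
C_11 = 58786.

58786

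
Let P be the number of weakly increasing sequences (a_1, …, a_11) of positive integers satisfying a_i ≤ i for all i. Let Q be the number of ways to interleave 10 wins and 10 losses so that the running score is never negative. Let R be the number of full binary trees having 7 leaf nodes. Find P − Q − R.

Weakly increasing sequences with a_i ≤ i biject with Dyck paths of semilength 11, so there are C_11. So P = C_11 = 58786.
Reading a vote for the leader as '(' and for the other as ')' turns such a sequence into a balanced string of 10 pairs, so the count is C_10. So Q = C_10 = 16796.
Full binary trees with 7 leaves have 7−1 = 6 internal nodes, so there are C_6 of them. So R = C_6 = 132.
P − Q − R = 58786 − 16796 − 132 = 41858.

41858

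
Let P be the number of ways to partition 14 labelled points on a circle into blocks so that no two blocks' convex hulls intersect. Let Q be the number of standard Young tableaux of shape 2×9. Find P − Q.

The non-crossing partitions of [14] form a lattice of size C_14. So P = C_14 = 2674440.
Standard Young tableaux of shape 2×n are counted by C_n; here n = 9. So Q = C_9 = 4862.
P − Q = 2674440 − 4862 = 2669578.

2669578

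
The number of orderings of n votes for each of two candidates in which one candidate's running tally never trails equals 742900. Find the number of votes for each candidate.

13

Such ballot sequences with n votes each are counted by C_n, and C_13 = 742900.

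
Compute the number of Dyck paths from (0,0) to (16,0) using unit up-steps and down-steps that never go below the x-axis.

1430

Dyck paths of semilength n (length 2n) are counted by C_n; here n = 8.
C_8 = C(16,8)/9 = 12870/9 = 1430.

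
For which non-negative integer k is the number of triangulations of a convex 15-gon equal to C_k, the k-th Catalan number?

13

A convex 15-gon is triangulated into 13 triangles, and the number of such triangulations is the Catalan number C_{15−2} = C_13.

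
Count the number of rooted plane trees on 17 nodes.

A rooted plane tree on 17 nodes has 16 edges, and such trees are counted by C_16.
C_16 = C(32,16)/17 = 601080390/17 = 35357670.

35357670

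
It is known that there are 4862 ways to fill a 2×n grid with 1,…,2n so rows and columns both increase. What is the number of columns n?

Standard Young tableaux of shape 2×n are counted by C_n. Since C_9 = 4862, the index is 9.

9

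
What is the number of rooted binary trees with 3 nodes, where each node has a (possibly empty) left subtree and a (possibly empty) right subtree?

5

Binary trees (left/right distinguished) on n nodes are counted by C_n; here n = 3.
C_3 = 5.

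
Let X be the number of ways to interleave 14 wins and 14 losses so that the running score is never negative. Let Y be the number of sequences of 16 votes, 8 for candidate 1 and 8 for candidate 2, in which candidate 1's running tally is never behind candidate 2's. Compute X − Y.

2673010

Ballot sequences with n votes each where one side never trails are Dyck words, counted by C_n; here n = 14. So X = C_14 = 2674440.
Reading a vote for the leader as '(' and for the other as ')' turns such a sequence into a balanced string of 8 pairs, so the count is C_8. So Y = C_8 = 1430.
X − Y = 2674440 − 1430 = 2673010.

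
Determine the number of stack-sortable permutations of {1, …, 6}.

By Knuth's characterisation, the stack-sortable permutations of length 6 are the 231-avoiders, numbering C_6.
C_6 = C(12,6)/7 = 924/7 = 132.

132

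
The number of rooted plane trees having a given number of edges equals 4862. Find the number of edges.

9

Rooted ordered trees with n edges are counted by C_n. Since C_9 = 4862, the index is 9.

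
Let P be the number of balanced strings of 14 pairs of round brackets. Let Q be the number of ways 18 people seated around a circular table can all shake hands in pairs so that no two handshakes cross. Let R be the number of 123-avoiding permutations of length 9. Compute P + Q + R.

Balanced strings of n pairs of brackets are counted by C_n; here n = 14. So P = C_14 = 2674440.
With 18 = 2·9 people, non-crossing handshake pairings are non-crossing perfect matchings on a circle, counted by C_9. So Q = C_9 = 4862.
Permutations of [n] avoiding any single length-3 pattern are counted by C_n; here n = 9. So R = C_9 = 4862.
P + Q + R = 2674440 + 4862 + 4862 = 2684164.

2684164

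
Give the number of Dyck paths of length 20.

Paths of 10 up- and 10 down-steps that never dip below the axis are Dyck paths; their count is C_10.
C_10 = 16796.

16796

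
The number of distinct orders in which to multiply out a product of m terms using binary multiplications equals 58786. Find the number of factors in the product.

Parenthesizations of m factors are counted by C_{m−1}; 58786 = C_11.
So the index is 11, and the number of factors is 11 + 1 = 12.

12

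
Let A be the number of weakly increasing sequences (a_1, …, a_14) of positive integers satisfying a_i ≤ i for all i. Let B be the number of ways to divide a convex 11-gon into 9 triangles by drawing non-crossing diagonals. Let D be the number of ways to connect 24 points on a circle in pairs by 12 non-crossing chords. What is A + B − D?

Weakly increasing sequences with a_i ≤ i biject with Dyck paths of semilength 14, so there are C_14. So A = C_14 = 2674440.
The number of triangulations of an 11-gon is the Catalan number C_9 (index = sides − 2). So B = C_9 = 4862.
Non-crossing perfect matchings of 2n points on a circle are counted by C_n; with 24 points, n = 12. So D = C_12 = 208012.
A + B − D = 2674440 + 4862 − 208012 = 2471290.

2471290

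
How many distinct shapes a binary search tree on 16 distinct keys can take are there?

Binary trees (left/right distinguished) on n nodes are counted by C_n; here n = 16.
C_16 = 35357670.

35357670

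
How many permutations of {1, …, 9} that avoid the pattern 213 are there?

4862

Permutations of [n] avoiding any single length-3 pattern are counted by C_n; here n = 9.
C_9 = C_8 · 2(2·8+1)/(8+2) = 1430 · 34/10 = 4862.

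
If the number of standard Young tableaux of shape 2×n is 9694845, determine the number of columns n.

15

Standard Young tableaux of shape 2×n are counted by C_n; 9694845 = C_15.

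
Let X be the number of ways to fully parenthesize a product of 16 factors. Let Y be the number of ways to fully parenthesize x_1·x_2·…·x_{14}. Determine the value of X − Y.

Ways to associate a product of 16 factors correspond to binary trees on 16 leaves, so the count is C_15. So X = C_15 = 9694845.
Ways to associate a product of 14 factors correspond to binary trees on 14 leaves, so the count is C_13. So Y = C_13 = 742900.
X − Y = 9694845 − 742900 = 8951945.

8951945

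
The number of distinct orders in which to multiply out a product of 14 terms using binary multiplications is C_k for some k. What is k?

Parenthesizations of m factors correspond to full binary trees with m leaves, counted by C_{m−1}; m = 14 gives C_13.

13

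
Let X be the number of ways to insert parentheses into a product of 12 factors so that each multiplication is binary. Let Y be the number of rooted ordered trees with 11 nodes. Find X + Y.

75582

Bracketing 12 factors into binary products is counted by C_{12−1} = C_11. So X = C_11 = 58786.
Rooted ordered (plane) trees on m nodes have m−1 edges and are counted by C_{m−1}; m = 11 gives C_10. So Y = C_10 = 16796.
X + Y = 58786 + 16796 = 75582.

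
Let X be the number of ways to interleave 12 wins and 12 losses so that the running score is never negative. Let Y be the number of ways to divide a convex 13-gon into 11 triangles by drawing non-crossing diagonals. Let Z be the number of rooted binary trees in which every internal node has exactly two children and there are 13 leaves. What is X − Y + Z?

Ballot sequences with n votes each where one side never trails are Dyck words, counted by C_n; here n = 12. So X = C_12 = 208012.
Triangulations of a convex m-gon are counted by C_{m−2}; with m = 13 this is C_11. So Y = C_11 = 58786.
Full binary trees with 13 leaves have 13−1 = 12 internal nodes, so there are C_12 of them. So Z = C_12 = 208012.
X − Y + Z = 208012 − 58786 + 208012 = 357238.

357238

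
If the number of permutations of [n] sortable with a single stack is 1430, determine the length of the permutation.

Stack-sortable permutations of [n] are counted by C_n. Since C_8 = 1430, the index is 8.

8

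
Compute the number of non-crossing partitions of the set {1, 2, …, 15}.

The non-crossing partitions of [15] form a lattice of size C_15.
C_15 = C_14 · 2(2·14+1)/(14+2) = 2674440 · 58/16 = 9694845.

9694845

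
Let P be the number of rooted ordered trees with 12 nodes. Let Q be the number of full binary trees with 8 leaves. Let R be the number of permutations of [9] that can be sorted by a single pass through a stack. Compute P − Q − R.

53495

A rooted plane tree on 12 nodes has 11 edges, and such trees are counted by C_11. So P = C_11 = 58786.
Full binary trees with 8 leaves have 8−1 = 7 internal nodes, so there are C_7 of them. So Q = C_7 = 429.
By Knuth's characterisation, the stack-sortable permutations of length 9 are the 231-avoiders, numbering C_9. So R = C_9 = 4862.
P − Q − R = 58786 − 429 − 4862 = 53495.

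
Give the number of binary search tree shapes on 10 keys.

16796

Binary trees (left/right distinguished) on n nodes are counted by C_n; here n = 10.
C_10 = C(20,10)/11 = 184756/11 = 16796.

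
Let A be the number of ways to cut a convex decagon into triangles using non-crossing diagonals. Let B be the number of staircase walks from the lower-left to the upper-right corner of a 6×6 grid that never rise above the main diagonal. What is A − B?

A convex 10-gon is triangulated into 8 triangles, and the number of such triangulations is the Catalan number C_{10−2} = C_8. So A = C_8 = 1430.
Sub-diagonal monotone paths from (0,0) to (6,6) biject with Dyck paths of semilength 6, giving C_6. So B = C_6 = 132.
A − B = 1430 − 132 = 1298.

1298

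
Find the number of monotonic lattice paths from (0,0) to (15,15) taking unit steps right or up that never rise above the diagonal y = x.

Monotone paths in an n×n grid that stay weakly below the diagonal are counted by C_n; here n = 15.
C_15 = C(30,15)/16 = 155117520/16 = 9694845.

9694845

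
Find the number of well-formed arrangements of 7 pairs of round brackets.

With 7 pairs the number of balanced bracket strings is the Catalan number C_7.
C_7 = 429.

429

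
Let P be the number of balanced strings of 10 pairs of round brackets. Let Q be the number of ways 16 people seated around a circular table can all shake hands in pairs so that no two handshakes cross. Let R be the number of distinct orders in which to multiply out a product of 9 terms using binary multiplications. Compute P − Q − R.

A balanced arrangement of 10 bracket pairs is a Dyck word of semilength 10, so the count is C_10. So P = C_10 = 16796.
Non-crossing handshake pairings of 2n people are counted by C_n; 16 people gives n = 8. So Q = C_8 = 1430.
Bracketing 9 factors into binary products is counted by C_{9−1} = C_8. So R = C_8 = 1430.
P − Q − R = 16796 − 1430 − 1430 = 13936.

13936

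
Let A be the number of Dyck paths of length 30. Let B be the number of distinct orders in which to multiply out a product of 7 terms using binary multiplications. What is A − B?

9694713

Dyck paths of semilength n (length 2n) are counted by C_n; here n = 15. So A = C_15 = 9694845.
Parenthesizations of m factors correspond to full binary trees with m leaves, counted by C_{m−1}; m = 7 gives C_6. So B = C_6 = 132.
A − B = 9694845 − 132 = 9694713.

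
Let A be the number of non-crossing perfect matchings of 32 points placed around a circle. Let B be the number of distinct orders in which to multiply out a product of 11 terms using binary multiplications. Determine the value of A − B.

35340874

Non-crossing perfect matchings of 2n points on a circle are counted by C_n; with 32 points, n = 16. So A = C_16 = 35357670.
Parenthesizations of m factors correspond to full binary trees with m leaves, counted by C_{m−1}; m = 11 gives C_10. So B = C_10 = 16796.
A − B = 35357670 − 16796 = 35340874.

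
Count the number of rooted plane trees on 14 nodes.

Rooted ordered (plane) trees on m nodes have m−1 edges and are counted by C_{m−1}; m = 14 gives C_13.
C_13 = C_12 · 2(2·12+1)/(12+2) = 208012 · 50/14 = 742900.

742900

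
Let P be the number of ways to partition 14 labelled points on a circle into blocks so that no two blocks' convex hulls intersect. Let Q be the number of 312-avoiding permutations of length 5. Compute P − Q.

The non-crossing partitions of [14] form a lattice of size C_14. So P = C_14 = 2674440.
For any fixed pattern of length 3, the pattern-avoiding permutations of [5] number C_5. So Q = C_5 = 42.
P − Q = 2674440 − 42 = 2674398.

2674398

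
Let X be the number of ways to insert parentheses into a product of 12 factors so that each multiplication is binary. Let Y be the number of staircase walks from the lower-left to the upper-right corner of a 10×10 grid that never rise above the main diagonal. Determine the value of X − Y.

Parenthesizations of m factors correspond to full binary trees with m leaves, counted by C_{m−1}; m = 12 gives C_11. So X = C_11 = 58786.
Monotone paths in an n×n grid that stay weakly below the diagonal are counted by C_n; here n = 10. So Y = C_10 = 16796.
X − Y = 58786 − 16796 = 41990.

41990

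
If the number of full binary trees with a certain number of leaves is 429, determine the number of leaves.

Full binary trees with L leaves are counted by C_{L−1}. Since C_7 = 429, the index is 7.
So the index is 7, and the number of leaves is 7 + 1 = 8.

8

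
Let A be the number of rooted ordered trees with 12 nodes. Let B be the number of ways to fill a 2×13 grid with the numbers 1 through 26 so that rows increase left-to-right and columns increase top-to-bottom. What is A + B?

A rooted plane tree on 12 nodes has 11 edges, and such trees are counted by C_11. So A = C_11 = 58786.
By the hook-length formula (or a Dyck-path bijection), SYT of shape 2×13 number C_13. So B = C_13 = 742900.
A + B = 58786 + 742900 = 801686.

801686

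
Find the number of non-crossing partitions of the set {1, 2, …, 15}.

9694845

Non-crossing partitions of an n-element set are counted by C_n; here n = 15.
C_15 = C(30,15)/16 = 155117520/16 = 9694845.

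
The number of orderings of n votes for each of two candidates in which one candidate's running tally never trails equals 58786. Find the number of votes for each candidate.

Such ballot sequences with n votes each are counted by C_n. The Catalan number equal to 58786 is C_11.

11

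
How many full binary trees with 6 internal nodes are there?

The number of full binary trees on 6 internal nodes is the Catalan number C_6.
C_6 = C_5 · 2(2·5+1)/(5+2) = 42 · 22/7 = 132.

132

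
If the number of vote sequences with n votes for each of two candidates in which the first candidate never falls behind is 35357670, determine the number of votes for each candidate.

16

Such ballot sequences with n votes each are counted by C_n. The Catalan number equal to 35357670 is C_16.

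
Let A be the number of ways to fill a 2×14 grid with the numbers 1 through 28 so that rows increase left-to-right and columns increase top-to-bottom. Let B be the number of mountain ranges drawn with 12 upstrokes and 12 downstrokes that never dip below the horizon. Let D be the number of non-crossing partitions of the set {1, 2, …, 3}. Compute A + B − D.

By the hook-length formula (or a Dyck-path bijection), SYT of shape 2×14 number C_14. So A = C_14 = 2674440.
A Dyck path with 12 up-steps and 12 down-steps has semilength 12, so there are C_12 of them. So B = C_12 = 208012.
The non-crossing partitions of [3] form a lattice of size C_3. So D = C_3 = 5.
A + B − D = 2674440 + 208012 − 5 = 2882447.

2882447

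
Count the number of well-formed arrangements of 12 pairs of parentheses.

Balanced strings of n pairs of brackets are counted by C_n; here n = 12.
C_12 = C(24,12)/13 = 2704156/13 = 208012.

208012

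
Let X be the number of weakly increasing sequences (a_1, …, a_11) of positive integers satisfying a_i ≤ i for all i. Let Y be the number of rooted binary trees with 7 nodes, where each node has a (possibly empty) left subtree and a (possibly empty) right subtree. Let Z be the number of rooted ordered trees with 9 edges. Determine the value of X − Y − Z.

Weakly increasing sequences with a_i ≤ i biject with Dyck paths of semilength 11, so there are C_11. So X = C_11 = 58786.
Binary trees (left/right distinguished) on n nodes are counted by C_n; here n = 7. So Y = C_7 = 429.
Rooted ordered trees with n edges are counted by C_n; here n = 9. So Z = C_9 = 4862.
X − Y − Z = 58786 − 429 − 4862 = 53495.

53495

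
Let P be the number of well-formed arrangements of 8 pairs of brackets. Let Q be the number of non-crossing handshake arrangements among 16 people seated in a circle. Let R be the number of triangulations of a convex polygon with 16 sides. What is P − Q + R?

A balanced arrangement of 8 bracket pairs is a Dyck word of semilength 8, so the count is C_8. So P = C_8 = 1430.
Non-crossing handshake pairings of 2n people are counted by C_n; 16 people gives n = 8. So Q = C_8 = 1430.
The number of triangulations of a 16-gon is the Catalan number C_14 (index = sides − 2). So R = C_14 = 2674440.
P − Q + R = 1430 − 1430 + 2674440 = 2674440.

2674440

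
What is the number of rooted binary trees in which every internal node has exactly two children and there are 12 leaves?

A full binary tree with L leaves has L−1 internal nodes and is counted by C_{L−1}; L = 12 gives C_11.
C_11 = 58786.

58786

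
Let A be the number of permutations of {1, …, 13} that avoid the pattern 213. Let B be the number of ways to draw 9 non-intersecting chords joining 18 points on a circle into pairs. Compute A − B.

For any fixed pattern of length 3, the pattern-avoiding permutations of [13] number C_13. So A = C_13 = 742900.
Pairing 18 circle points by 9 non-crossing chords gives C_9 matchings. So B = C_9 = 4862.
A − B = 742900 − 4862 = 738038.

738038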